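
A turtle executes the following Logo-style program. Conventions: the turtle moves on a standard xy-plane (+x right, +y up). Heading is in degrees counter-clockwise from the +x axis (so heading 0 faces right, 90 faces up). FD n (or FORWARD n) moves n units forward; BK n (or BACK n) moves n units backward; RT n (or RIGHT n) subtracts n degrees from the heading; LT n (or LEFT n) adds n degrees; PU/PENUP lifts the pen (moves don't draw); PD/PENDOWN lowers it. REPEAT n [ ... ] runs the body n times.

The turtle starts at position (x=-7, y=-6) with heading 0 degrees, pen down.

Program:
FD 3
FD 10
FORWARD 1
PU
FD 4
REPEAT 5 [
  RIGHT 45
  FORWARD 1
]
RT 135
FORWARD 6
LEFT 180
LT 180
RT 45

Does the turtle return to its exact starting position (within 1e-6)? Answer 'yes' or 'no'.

Executing turtle program step by step:
Start: pos=(-7,-6), heading=0, pen down
FD 3: (-7,-6) -> (-4,-6) [heading=0, draw]
FD 10: (-4,-6) -> (6,-6) [heading=0, draw]
FD 1: (6,-6) -> (7,-6) [heading=0, draw]
PU: pen up
FD 4: (7,-6) -> (11,-6) [heading=0, move]
REPEAT 5 [
  -- iteration 1/5 --
  RT 45: heading 0 -> 315
  FD 1: (11,-6) -> (11.707,-6.707) [heading=315, move]
  -- iteration 2/5 --
  RT 45: heading 315 -> 270
  FD 1: (11.707,-6.707) -> (11.707,-7.707) [heading=270, move]
  -- iteration 3/5 --
  RT 45: heading 270 -> 225
  FD 1: (11.707,-7.707) -> (11,-8.414) [heading=225, move]
  -- iteration 4/5 --
  RT 45: heading 225 -> 180
  FD 1: (11,-8.414) -> (10,-8.414) [heading=180, move]
  -- iteration 5/5 --
  RT 45: heading 180 -> 135
  FD 1: (10,-8.414) -> (9.293,-7.707) [heading=135, move]
]
RT 135: heading 135 -> 0
FD 6: (9.293,-7.707) -> (15.293,-7.707) [heading=0, move]
LT 180: heading 0 -> 180
LT 180: heading 180 -> 0
RT 45: heading 0 -> 315
Final: pos=(15.293,-7.707), heading=315, 3 segment(s) drawn

Start position: (-7, -6)
Final position: (15.293, -7.707)
Distance = 22.358; >= 1e-6 -> NOT closed

Answer: no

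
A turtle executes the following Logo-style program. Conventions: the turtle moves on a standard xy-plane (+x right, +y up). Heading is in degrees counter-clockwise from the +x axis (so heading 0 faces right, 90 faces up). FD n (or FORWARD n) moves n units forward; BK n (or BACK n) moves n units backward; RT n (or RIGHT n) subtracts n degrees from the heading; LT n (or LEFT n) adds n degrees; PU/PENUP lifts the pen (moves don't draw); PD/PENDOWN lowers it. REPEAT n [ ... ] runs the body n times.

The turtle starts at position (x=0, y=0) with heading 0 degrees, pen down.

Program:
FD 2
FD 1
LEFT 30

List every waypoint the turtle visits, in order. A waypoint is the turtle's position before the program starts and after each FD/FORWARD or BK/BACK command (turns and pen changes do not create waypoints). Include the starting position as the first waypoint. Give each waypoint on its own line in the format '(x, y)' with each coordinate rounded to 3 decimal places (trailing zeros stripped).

Executing turtle program step by step:
Start: pos=(0,0), heading=0, pen down
FD 2: (0,0) -> (2,0) [heading=0, draw]
FD 1: (2,0) -> (3,0) [heading=0, draw]
LT 30: heading 0 -> 30
Final: pos=(3,0), heading=30, 2 segment(s) drawn
Waypoints (3 total):
(0, 0)
(2, 0)
(3, 0)

Answer: (0, 0)
(2, 0)
(3, 0)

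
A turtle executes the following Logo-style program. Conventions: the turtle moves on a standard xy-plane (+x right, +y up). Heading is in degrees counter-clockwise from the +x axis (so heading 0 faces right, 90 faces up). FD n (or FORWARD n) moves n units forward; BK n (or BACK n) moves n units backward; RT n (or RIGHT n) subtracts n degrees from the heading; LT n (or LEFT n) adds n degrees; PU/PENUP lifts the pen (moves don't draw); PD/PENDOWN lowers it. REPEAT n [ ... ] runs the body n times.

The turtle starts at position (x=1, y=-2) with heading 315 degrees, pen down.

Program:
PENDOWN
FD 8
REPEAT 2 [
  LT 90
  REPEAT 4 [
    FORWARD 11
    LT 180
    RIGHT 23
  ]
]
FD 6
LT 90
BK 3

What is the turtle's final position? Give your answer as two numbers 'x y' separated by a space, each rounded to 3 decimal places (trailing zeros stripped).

Answer: 5.664 1.772

Derivation:
Executing turtle program step by step:
Start: pos=(1,-2), heading=315, pen down
PD: pen down
FD 8: (1,-2) -> (6.657,-7.657) [heading=315, draw]
REPEAT 2 [
  -- iteration 1/2 --
  LT 90: heading 315 -> 45
  REPEAT 4 [
    -- iteration 1/4 --
    FD 11: (6.657,-7.657) -> (14.435,0.121) [heading=45, draw]
    LT 180: heading 45 -> 225
    RT 23: heading 225 -> 202
    -- iteration 2/4 --
    FD 11: (14.435,0.121) -> (4.236,-3.999) [heading=202, draw]
    LT 180: heading 202 -> 22
    RT 23: heading 22 -> 359
    -- iteration 3/4 --
    FD 11: (4.236,-3.999) -> (15.234,-4.191) [heading=359, draw]
    LT 180: heading 359 -> 179
    RT 23: heading 179 -> 156
    -- iteration 4/4 --
    FD 11: (15.234,-4.191) -> (5.185,0.283) [heading=156, draw]
    LT 180: heading 156 -> 336
    RT 23: heading 336 -> 313
  ]
  -- iteration 2/2 --
  LT 90: heading 313 -> 43
  REPEAT 4 [
    -- iteration 1/4 --
    FD 11: (5.185,0.283) -> (13.23,7.785) [heading=43, draw]
    LT 180: heading 43 -> 223
    RT 23: heading 223 -> 200
    -- iteration 2/4 --
    FD 11: (13.23,7.785) -> (2.894,4.023) [heading=200, draw]
    LT 180: heading 200 -> 20
    RT 23: heading 20 -> 357
    -- iteration 3/4 --
    FD 11: (2.894,4.023) -> (13.879,3.447) [heading=357, draw]
    LT 180: heading 357 -> 177
    RT 23: heading 177 -> 154
    -- iteration 4/4 --
    FD 11: (13.879,3.447) -> (3.992,8.269) [heading=154, draw]
    LT 180: heading 154 -> 334
    RT 23: heading 334 -> 311
  ]
]
FD 6: (3.992,8.269) -> (7.928,3.741) [heading=311, draw]
LT 90: heading 311 -> 41
BK 3: (7.928,3.741) -> (5.664,1.772) [heading=41, draw]
Final: pos=(5.664,1.772), heading=41, 11 segment(s) drawn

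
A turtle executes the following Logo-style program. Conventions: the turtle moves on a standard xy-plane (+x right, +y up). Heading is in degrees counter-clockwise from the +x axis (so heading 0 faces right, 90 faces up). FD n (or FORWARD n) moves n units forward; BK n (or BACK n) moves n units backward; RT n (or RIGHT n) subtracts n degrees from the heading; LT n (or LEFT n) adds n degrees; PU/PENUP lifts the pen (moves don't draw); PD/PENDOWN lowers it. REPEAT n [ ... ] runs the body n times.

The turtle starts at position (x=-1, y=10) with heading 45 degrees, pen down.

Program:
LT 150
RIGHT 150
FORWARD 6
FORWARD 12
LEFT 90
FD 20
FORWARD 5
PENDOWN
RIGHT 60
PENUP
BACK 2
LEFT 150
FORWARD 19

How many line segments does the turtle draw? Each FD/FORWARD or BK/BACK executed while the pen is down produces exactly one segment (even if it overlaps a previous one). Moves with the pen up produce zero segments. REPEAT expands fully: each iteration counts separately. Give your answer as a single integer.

Executing turtle program step by step:
Start: pos=(-1,10), heading=45, pen down
LT 150: heading 45 -> 195
RT 150: heading 195 -> 45
FD 6: (-1,10) -> (3.243,14.243) [heading=45, draw]
FD 12: (3.243,14.243) -> (11.728,22.728) [heading=45, draw]
LT 90: heading 45 -> 135
FD 20: (11.728,22.728) -> (-2.414,36.87) [heading=135, draw]
FD 5: (-2.414,36.87) -> (-5.95,40.406) [heading=135, draw]
PD: pen down
RT 60: heading 135 -> 75
PU: pen up
BK 2: (-5.95,40.406) -> (-6.467,38.474) [heading=75, move]
LT 150: heading 75 -> 225
FD 19: (-6.467,38.474) -> (-19.902,25.039) [heading=225, move]
Final: pos=(-19.902,25.039), heading=225, 4 segment(s) drawn
Segments drawn: 4

Answer: 4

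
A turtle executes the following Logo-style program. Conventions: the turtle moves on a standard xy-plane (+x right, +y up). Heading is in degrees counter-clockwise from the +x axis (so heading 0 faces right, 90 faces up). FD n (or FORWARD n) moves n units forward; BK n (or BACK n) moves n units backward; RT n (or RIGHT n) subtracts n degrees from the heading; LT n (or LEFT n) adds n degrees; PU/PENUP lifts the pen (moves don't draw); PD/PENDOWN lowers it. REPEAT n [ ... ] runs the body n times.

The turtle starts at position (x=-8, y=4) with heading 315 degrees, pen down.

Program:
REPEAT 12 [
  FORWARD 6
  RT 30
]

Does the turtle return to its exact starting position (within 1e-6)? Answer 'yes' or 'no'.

Executing turtle program step by step:
Start: pos=(-8,4), heading=315, pen down
REPEAT 12 [
  -- iteration 1/12 --
  FD 6: (-8,4) -> (-3.757,-0.243) [heading=315, draw]
  RT 30: heading 315 -> 285
  -- iteration 2/12 --
  FD 6: (-3.757,-0.243) -> (-2.204,-6.038) [heading=285, draw]
  RT 30: heading 285 -> 255
  -- iteration 3/12 --
  FD 6: (-2.204,-6.038) -> (-3.757,-11.834) [heading=255, draw]
  RT 30: heading 255 -> 225
  -- iteration 4/12 --
  FD 6: (-3.757,-11.834) -> (-8,-16.076) [heading=225, draw]
  RT 30: heading 225 -> 195
  -- iteration 5/12 --
  FD 6: (-8,-16.076) -> (-13.796,-17.629) [heading=195, draw]
  RT 30: heading 195 -> 165
  -- iteration 6/12 --
  FD 6: (-13.796,-17.629) -> (-19.591,-16.076) [heading=165, draw]
  RT 30: heading 165 -> 135
  -- iteration 7/12 --
  FD 6: (-19.591,-16.076) -> (-23.834,-11.834) [heading=135, draw]
  RT 30: heading 135 -> 105
  -- iteration 8/12 --
  FD 6: (-23.834,-11.834) -> (-25.387,-6.038) [heading=105, draw]
  RT 30: heading 105 -> 75
  -- iteration 9/12 --
  FD 6: (-25.387,-6.038) -> (-23.834,-0.243) [heading=75, draw]
  RT 30: heading 75 -> 45
  -- iteration 10/12 --
  FD 6: (-23.834,-0.243) -> (-19.591,4) [heading=45, draw]
  RT 30: heading 45 -> 15
  -- iteration 11/12 --
  FD 6: (-19.591,4) -> (-13.796,5.553) [heading=15, draw]
  RT 30: heading 15 -> 345
  -- iteration 12/12 --
  FD 6: (-13.796,5.553) -> (-8,4) [heading=345, draw]
  RT 30: heading 345 -> 315
]
Final: pos=(-8,4), heading=315, 12 segment(s) drawn

Start position: (-8, 4)
Final position: (-8, 4)
Distance = 0; < 1e-6 -> CLOSED

Answer: yes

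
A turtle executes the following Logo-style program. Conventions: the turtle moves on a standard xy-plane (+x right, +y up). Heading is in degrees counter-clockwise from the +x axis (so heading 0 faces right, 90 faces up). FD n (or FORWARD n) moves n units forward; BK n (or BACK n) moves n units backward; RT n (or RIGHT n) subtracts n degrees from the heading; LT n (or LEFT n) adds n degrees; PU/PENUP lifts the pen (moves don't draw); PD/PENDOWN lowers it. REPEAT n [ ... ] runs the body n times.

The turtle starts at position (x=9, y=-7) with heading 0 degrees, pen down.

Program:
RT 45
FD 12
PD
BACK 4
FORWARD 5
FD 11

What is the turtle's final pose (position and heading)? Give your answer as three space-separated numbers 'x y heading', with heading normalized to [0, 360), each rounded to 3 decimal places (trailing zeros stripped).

Executing turtle program step by step:
Start: pos=(9,-7), heading=0, pen down
RT 45: heading 0 -> 315
FD 12: (9,-7) -> (17.485,-15.485) [heading=315, draw]
PD: pen down
BK 4: (17.485,-15.485) -> (14.657,-12.657) [heading=315, draw]
FD 5: (14.657,-12.657) -> (18.192,-16.192) [heading=315, draw]
FD 11: (18.192,-16.192) -> (25.971,-23.971) [heading=315, draw]
Final: pos=(25.971,-23.971), heading=315, 4 segment(s) drawn

Answer: 25.971 -23.971 315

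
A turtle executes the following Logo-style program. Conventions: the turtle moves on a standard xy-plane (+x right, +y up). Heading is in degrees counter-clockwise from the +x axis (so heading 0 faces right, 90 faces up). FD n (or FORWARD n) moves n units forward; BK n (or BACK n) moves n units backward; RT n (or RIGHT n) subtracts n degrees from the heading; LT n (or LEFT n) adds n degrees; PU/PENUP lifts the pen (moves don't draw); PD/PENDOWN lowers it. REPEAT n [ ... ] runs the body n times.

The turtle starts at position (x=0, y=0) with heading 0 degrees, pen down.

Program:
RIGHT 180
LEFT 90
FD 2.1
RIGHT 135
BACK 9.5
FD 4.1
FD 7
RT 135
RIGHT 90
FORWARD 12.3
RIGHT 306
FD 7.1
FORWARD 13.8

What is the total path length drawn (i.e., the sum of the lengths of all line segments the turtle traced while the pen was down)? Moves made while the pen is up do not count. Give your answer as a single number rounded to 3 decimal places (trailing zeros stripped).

Executing turtle program step by step:
Start: pos=(0,0), heading=0, pen down
RT 180: heading 0 -> 180
LT 90: heading 180 -> 270
FD 2.1: (0,0) -> (0,-2.1) [heading=270, draw]
RT 135: heading 270 -> 135
BK 9.5: (0,-2.1) -> (6.718,-8.818) [heading=135, draw]
FD 4.1: (6.718,-8.818) -> (3.818,-5.918) [heading=135, draw]
FD 7: (3.818,-5.918) -> (-1.131,-0.969) [heading=135, draw]
RT 135: heading 135 -> 0
RT 90: heading 0 -> 270
FD 12.3: (-1.131,-0.969) -> (-1.131,-13.269) [heading=270, draw]
RT 306: heading 270 -> 324
FD 7.1: (-1.131,-13.269) -> (4.613,-17.442) [heading=324, draw]
FD 13.8: (4.613,-17.442) -> (15.777,-25.553) [heading=324, draw]
Final: pos=(15.777,-25.553), heading=324, 7 segment(s) drawn

Segment lengths:
  seg 1: (0,0) -> (0,-2.1), length = 2.1
  seg 2: (0,-2.1) -> (6.718,-8.818), length = 9.5
  seg 3: (6.718,-8.818) -> (3.818,-5.918), length = 4.1
  seg 4: (3.818,-5.918) -> (-1.131,-0.969), length = 7
  seg 5: (-1.131,-0.969) -> (-1.131,-13.269), length = 12.3
  seg 6: (-1.131,-13.269) -> (4.613,-17.442), length = 7.1
  seg 7: (4.613,-17.442) -> (15.777,-25.553), length = 13.8
Total = 55.9

Answer: 55.9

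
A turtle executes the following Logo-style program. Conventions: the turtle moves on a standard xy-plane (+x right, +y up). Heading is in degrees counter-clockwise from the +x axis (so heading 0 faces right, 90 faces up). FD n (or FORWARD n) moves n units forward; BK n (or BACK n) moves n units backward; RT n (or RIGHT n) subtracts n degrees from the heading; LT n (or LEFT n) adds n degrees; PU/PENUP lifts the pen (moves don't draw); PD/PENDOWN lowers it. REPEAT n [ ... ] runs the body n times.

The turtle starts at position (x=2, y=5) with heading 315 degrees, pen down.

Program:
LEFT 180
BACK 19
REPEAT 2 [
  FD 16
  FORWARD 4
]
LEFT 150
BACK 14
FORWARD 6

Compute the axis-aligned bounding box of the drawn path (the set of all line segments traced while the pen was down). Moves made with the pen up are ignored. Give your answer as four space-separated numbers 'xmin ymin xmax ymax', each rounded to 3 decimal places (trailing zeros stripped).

Executing turtle program step by step:
Start: pos=(2,5), heading=315, pen down
LT 180: heading 315 -> 135
BK 19: (2,5) -> (15.435,-8.435) [heading=135, draw]
REPEAT 2 [
  -- iteration 1/2 --
  FD 16: (15.435,-8.435) -> (4.121,2.879) [heading=135, draw]
  FD 4: (4.121,2.879) -> (1.293,5.707) [heading=135, draw]
  -- iteration 2/2 --
  FD 16: (1.293,5.707) -> (-10.021,17.021) [heading=135, draw]
  FD 4: (-10.021,17.021) -> (-12.849,19.849) [heading=135, draw]
]
LT 150: heading 135 -> 285
BK 14: (-12.849,19.849) -> (-16.473,33.372) [heading=285, draw]
FD 6: (-16.473,33.372) -> (-14.92,27.577) [heading=285, draw]
Final: pos=(-14.92,27.577), heading=285, 7 segment(s) drawn

Segment endpoints: x in {-16.473, -14.92, -12.849, -10.021, 1.293, 2, 4.121, 15.435}, y in {-8.435, 2.879, 5, 5.707, 17.021, 19.849, 27.577, 33.372}
xmin=-16.473, ymin=-8.435, xmax=15.435, ymax=33.372

Answer: -16.473 -8.435 15.435 33.372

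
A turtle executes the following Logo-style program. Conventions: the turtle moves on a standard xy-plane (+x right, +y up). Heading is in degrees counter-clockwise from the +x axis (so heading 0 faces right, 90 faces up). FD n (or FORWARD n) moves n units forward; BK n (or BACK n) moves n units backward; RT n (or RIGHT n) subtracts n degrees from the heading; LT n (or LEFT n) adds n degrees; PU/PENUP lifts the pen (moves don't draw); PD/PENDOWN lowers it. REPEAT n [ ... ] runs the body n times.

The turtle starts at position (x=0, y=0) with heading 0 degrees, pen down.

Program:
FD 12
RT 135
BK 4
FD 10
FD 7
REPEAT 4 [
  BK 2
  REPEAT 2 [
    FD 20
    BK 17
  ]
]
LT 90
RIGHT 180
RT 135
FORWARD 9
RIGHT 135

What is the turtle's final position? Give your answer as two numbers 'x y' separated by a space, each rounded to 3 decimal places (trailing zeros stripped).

Executing turtle program step by step:
Start: pos=(0,0), heading=0, pen down
FD 12: (0,0) -> (12,0) [heading=0, draw]
RT 135: heading 0 -> 225
BK 4: (12,0) -> (14.828,2.828) [heading=225, draw]
FD 10: (14.828,2.828) -> (7.757,-4.243) [heading=225, draw]
FD 7: (7.757,-4.243) -> (2.808,-9.192) [heading=225, draw]
REPEAT 4 [
  -- iteration 1/4 --
  BK 2: (2.808,-9.192) -> (4.222,-7.778) [heading=225, draw]
  REPEAT 2 [
    -- iteration 1/2 --
    FD 20: (4.222,-7.778) -> (-9.92,-21.92) [heading=225, draw]
    BK 17: (-9.92,-21.92) -> (2.101,-9.899) [heading=225, draw]
    -- iteration 2/2 --
    FD 20: (2.101,-9.899) -> (-12.042,-24.042) [heading=225, draw]
    BK 17: (-12.042,-24.042) -> (-0.021,-12.021) [heading=225, draw]
  ]
  -- iteration 2/4 --
  BK 2: (-0.021,-12.021) -> (1.393,-10.607) [heading=225, draw]
  REPEAT 2 [
    -- iteration 1/2 --
    FD 20: (1.393,-10.607) -> (-12.749,-24.749) [heading=225, draw]
    BK 17: (-12.749,-24.749) -> (-0.728,-12.728) [heading=225, draw]
    -- iteration 2/2 --
    FD 20: (-0.728,-12.728) -> (-14.87,-26.87) [heading=225, draw]
    BK 17: (-14.87,-26.87) -> (-2.849,-14.849) [heading=225, draw]
  ]
  -- iteration 3/4 --
  BK 2: (-2.849,-14.849) -> (-1.435,-13.435) [heading=225, draw]
  REPEAT 2 [
    -- iteration 1/2 --
    FD 20: (-1.435,-13.435) -> (-15.577,-27.577) [heading=225, draw]
    BK 17: (-15.577,-27.577) -> (-3.556,-15.556) [heading=225, draw]
    -- iteration 2/2 --
    FD 20: (-3.556,-15.556) -> (-17.698,-29.698) [heading=225, draw]
    BK 17: (-17.698,-29.698) -> (-5.678,-17.678) [heading=225, draw]
  ]
  -- iteration 4/4 --
  BK 2: (-5.678,-17.678) -> (-4.263,-16.263) [heading=225, draw]
  REPEAT 2 [
    -- iteration 1/2 --
    FD 20: (-4.263,-16.263) -> (-18.406,-30.406) [heading=225, draw]
    BK 17: (-18.406,-30.406) -> (-6.385,-18.385) [heading=225, draw]
    -- iteration 2/2 --
    FD 20: (-6.385,-18.385) -> (-20.527,-32.527) [heading=225, draw]
    BK 17: (-20.527,-32.527) -> (-8.506,-20.506) [heading=225, draw]
  ]
]
LT 90: heading 225 -> 315
RT 180: heading 315 -> 135
RT 135: heading 135 -> 0
FD 9: (-8.506,-20.506) -> (0.494,-20.506) [heading=0, draw]
RT 135: heading 0 -> 225
Final: pos=(0.494,-20.506), heading=225, 25 segment(s) drawn

Answer: 0.494 -20.506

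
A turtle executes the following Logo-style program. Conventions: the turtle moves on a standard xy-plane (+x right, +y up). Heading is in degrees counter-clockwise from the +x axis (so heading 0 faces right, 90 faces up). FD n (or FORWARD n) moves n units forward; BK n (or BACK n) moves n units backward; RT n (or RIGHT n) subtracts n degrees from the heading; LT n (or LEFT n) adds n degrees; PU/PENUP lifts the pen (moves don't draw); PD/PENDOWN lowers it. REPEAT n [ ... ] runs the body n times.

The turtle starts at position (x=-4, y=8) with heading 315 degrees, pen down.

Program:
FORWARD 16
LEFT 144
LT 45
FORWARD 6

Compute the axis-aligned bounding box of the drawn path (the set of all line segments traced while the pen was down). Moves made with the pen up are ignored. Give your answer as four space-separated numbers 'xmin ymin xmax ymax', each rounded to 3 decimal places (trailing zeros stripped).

Answer: -4 -3.314 7.314 8

Derivation:
Executing turtle program step by step:
Start: pos=(-4,8), heading=315, pen down
FD 16: (-4,8) -> (7.314,-3.314) [heading=315, draw]
LT 144: heading 315 -> 99
LT 45: heading 99 -> 144
FD 6: (7.314,-3.314) -> (2.46,0.213) [heading=144, draw]
Final: pos=(2.46,0.213), heading=144, 2 segment(s) drawn

Segment endpoints: x in {-4, 2.46, 7.314}, y in {-3.314, 0.213, 8}
xmin=-4, ymin=-3.314, xmax=7.314, ymax=8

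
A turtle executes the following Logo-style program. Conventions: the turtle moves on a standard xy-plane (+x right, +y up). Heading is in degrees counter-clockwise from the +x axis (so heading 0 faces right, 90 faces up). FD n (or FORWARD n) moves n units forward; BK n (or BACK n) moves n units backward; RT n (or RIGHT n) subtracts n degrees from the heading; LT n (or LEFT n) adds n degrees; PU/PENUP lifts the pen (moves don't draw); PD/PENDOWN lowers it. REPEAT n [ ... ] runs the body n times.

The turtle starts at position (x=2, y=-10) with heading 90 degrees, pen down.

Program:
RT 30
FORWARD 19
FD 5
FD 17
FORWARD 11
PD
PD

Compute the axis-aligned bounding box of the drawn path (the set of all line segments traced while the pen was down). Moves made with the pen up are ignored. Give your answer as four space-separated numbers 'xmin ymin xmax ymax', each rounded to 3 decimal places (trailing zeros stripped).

Executing turtle program step by step:
Start: pos=(2,-10), heading=90, pen down
RT 30: heading 90 -> 60
FD 19: (2,-10) -> (11.5,6.454) [heading=60, draw]
FD 5: (11.5,6.454) -> (14,10.785) [heading=60, draw]
FD 17: (14,10.785) -> (22.5,25.507) [heading=60, draw]
FD 11: (22.5,25.507) -> (28,35.033) [heading=60, draw]
PD: pen down
PD: pen down
Final: pos=(28,35.033), heading=60, 4 segment(s) drawn

Segment endpoints: x in {2, 11.5, 14, 22.5, 28}, y in {-10, 6.454, 10.785, 25.507, 35.033}
xmin=2, ymin=-10, xmax=28, ymax=35.033

Answer: 2 -10 28 35.033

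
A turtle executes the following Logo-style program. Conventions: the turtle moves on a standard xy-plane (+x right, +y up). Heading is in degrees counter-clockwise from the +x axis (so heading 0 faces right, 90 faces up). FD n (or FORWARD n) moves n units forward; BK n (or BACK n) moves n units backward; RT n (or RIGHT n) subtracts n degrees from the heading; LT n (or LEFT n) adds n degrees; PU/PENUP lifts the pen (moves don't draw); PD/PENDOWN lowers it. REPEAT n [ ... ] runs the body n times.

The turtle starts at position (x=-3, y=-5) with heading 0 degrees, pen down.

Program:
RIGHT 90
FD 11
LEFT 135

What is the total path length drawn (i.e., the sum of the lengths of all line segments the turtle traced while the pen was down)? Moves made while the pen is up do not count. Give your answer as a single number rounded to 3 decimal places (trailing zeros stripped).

Answer: 11

Derivation:
Executing turtle program step by step:
Start: pos=(-3,-5), heading=0, pen down
RT 90: heading 0 -> 270
FD 11: (-3,-5) -> (-3,-16) [heading=270, draw]
LT 135: heading 270 -> 45
Final: pos=(-3,-16), heading=45, 1 segment(s) drawn

Segment lengths:
  seg 1: (-3,-5) -> (-3,-16), length = 11
Total = 11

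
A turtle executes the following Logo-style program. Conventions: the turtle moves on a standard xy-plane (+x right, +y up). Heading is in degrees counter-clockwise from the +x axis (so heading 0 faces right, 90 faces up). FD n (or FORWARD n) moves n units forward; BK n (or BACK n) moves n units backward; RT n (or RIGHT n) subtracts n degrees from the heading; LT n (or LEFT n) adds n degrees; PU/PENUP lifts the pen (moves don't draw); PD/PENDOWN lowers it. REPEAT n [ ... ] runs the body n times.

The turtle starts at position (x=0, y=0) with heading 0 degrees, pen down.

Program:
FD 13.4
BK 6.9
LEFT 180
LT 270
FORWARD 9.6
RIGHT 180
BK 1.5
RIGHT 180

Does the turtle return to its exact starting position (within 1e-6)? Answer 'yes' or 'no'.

Executing turtle program step by step:
Start: pos=(0,0), heading=0, pen down
FD 13.4: (0,0) -> (13.4,0) [heading=0, draw]
BK 6.9: (13.4,0) -> (6.5,0) [heading=0, draw]
LT 180: heading 0 -> 180
LT 270: heading 180 -> 90
FD 9.6: (6.5,0) -> (6.5,9.6) [heading=90, draw]
RT 180: heading 90 -> 270
BK 1.5: (6.5,9.6) -> (6.5,11.1) [heading=270, draw]
RT 180: heading 270 -> 90
Final: pos=(6.5,11.1), heading=90, 4 segment(s) drawn

Start position: (0, 0)
Final position: (6.5, 11.1)
Distance = 12.863; >= 1e-6 -> NOT closed

Answer: no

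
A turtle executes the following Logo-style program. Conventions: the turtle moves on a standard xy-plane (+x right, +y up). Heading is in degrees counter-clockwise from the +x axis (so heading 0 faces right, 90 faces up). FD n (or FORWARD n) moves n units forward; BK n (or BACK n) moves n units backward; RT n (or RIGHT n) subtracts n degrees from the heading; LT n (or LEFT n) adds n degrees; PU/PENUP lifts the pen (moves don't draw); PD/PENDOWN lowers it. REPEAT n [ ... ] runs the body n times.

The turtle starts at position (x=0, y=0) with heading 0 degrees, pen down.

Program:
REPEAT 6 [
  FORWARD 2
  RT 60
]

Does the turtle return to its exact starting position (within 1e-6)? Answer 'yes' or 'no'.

Answer: yes

Derivation:
Executing turtle program step by step:
Start: pos=(0,0), heading=0, pen down
REPEAT 6 [
  -- iteration 1/6 --
  FD 2: (0,0) -> (2,0) [heading=0, draw]
  RT 60: heading 0 -> 300
  -- iteration 2/6 --
  FD 2: (2,0) -> (3,-1.732) [heading=300, draw]
  RT 60: heading 300 -> 240
  -- iteration 3/6 --
  FD 2: (3,-1.732) -> (2,-3.464) [heading=240, draw]
  RT 60: heading 240 -> 180
  -- iteration 4/6 --
  FD 2: (2,-3.464) -> (0,-3.464) [heading=180, draw]
  RT 60: heading 180 -> 120
  -- iteration 5/6 --
  FD 2: (0,-3.464) -> (-1,-1.732) [heading=120, draw]
  RT 60: heading 120 -> 60
  -- iteration 6/6 --
  FD 2: (-1,-1.732) -> (0,0) [heading=60, draw]
  RT 60: heading 60 -> 0
]
Final: pos=(0,0), heading=0, 6 segment(s) drawn

Start position: (0, 0)
Final position: (0, 0)
Distance = 0; < 1e-6 -> CLOSED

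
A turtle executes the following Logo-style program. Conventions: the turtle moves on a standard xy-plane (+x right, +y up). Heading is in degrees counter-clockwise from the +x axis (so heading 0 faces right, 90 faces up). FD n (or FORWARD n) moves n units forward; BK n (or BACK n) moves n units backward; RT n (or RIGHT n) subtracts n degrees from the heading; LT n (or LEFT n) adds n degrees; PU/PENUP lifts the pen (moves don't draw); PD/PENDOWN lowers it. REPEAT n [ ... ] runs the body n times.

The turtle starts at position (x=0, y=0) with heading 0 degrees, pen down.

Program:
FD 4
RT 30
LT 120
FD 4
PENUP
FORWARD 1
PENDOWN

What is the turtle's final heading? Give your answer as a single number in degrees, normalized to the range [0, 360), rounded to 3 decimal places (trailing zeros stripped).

Answer: 90

Derivation:
Executing turtle program step by step:
Start: pos=(0,0), heading=0, pen down
FD 4: (0,0) -> (4,0) [heading=0, draw]
RT 30: heading 0 -> 330
LT 120: heading 330 -> 90
FD 4: (4,0) -> (4,4) [heading=90, draw]
PU: pen up
FD 1: (4,4) -> (4,5) [heading=90, move]
PD: pen down
Final: pos=(4,5), heading=90, 2 segment(s) drawn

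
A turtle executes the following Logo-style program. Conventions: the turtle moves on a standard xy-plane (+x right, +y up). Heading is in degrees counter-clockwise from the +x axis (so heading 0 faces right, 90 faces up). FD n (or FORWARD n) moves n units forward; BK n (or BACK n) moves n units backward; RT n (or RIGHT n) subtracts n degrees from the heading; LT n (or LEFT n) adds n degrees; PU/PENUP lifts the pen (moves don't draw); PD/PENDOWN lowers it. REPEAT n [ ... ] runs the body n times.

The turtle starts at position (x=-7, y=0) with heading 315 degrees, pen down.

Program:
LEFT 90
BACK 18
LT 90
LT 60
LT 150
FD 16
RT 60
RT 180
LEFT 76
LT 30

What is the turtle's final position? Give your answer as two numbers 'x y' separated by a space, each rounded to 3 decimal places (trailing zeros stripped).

Executing turtle program step by step:
Start: pos=(-7,0), heading=315, pen down
LT 90: heading 315 -> 45
BK 18: (-7,0) -> (-19.728,-12.728) [heading=45, draw]
LT 90: heading 45 -> 135
LT 60: heading 135 -> 195
LT 150: heading 195 -> 345
FD 16: (-19.728,-12.728) -> (-4.273,-16.869) [heading=345, draw]
RT 60: heading 345 -> 285
RT 180: heading 285 -> 105
LT 76: heading 105 -> 181
LT 30: heading 181 -> 211
Final: pos=(-4.273,-16.869), heading=211, 2 segment(s) drawn

Answer: -4.273 -16.869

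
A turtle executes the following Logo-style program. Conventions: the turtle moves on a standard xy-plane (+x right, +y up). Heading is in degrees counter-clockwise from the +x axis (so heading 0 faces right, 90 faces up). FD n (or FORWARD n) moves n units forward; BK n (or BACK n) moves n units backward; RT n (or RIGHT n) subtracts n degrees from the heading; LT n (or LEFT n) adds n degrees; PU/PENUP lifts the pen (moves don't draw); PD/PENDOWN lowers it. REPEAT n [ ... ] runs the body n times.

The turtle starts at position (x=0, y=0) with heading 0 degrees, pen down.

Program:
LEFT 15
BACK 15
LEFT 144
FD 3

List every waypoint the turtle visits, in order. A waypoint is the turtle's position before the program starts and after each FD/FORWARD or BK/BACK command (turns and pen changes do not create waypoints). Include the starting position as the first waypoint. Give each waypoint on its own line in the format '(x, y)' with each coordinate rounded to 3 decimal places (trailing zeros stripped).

Answer: (0, 0)
(-14.489, -3.882)
(-17.29, -2.807)

Derivation:
Executing turtle program step by step:
Start: pos=(0,0), heading=0, pen down
LT 15: heading 0 -> 15
BK 15: (0,0) -> (-14.489,-3.882) [heading=15, draw]
LT 144: heading 15 -> 159
FD 3: (-14.489,-3.882) -> (-17.29,-2.807) [heading=159, draw]
Final: pos=(-17.29,-2.807), heading=159, 2 segment(s) drawn
Waypoints (3 total):
(0, 0)
(-14.489, -3.882)
(-17.29, -2.807)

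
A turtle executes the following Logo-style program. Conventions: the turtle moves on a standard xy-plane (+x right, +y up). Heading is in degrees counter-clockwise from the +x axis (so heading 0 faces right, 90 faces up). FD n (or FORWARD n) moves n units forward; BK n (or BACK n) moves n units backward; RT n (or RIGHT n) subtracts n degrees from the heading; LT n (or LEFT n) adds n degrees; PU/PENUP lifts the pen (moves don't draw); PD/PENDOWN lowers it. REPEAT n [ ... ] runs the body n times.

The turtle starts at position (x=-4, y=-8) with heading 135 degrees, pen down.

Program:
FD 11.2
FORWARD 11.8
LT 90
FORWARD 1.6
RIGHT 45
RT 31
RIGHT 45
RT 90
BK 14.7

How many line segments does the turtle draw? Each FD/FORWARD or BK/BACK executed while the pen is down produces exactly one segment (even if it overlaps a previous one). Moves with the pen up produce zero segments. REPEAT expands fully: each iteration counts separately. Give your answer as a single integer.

Answer: 4

Derivation:
Executing turtle program step by step:
Start: pos=(-4,-8), heading=135, pen down
FD 11.2: (-4,-8) -> (-11.92,-0.08) [heading=135, draw]
FD 11.8: (-11.92,-0.08) -> (-20.263,8.263) [heading=135, draw]
LT 90: heading 135 -> 225
FD 1.6: (-20.263,8.263) -> (-21.395,7.132) [heading=225, draw]
RT 45: heading 225 -> 180
RT 31: heading 180 -> 149
RT 45: heading 149 -> 104
RT 90: heading 104 -> 14
BK 14.7: (-21.395,7.132) -> (-35.658,3.576) [heading=14, draw]
Final: pos=(-35.658,3.576), heading=14, 4 segment(s) drawn
Segments drawn: 4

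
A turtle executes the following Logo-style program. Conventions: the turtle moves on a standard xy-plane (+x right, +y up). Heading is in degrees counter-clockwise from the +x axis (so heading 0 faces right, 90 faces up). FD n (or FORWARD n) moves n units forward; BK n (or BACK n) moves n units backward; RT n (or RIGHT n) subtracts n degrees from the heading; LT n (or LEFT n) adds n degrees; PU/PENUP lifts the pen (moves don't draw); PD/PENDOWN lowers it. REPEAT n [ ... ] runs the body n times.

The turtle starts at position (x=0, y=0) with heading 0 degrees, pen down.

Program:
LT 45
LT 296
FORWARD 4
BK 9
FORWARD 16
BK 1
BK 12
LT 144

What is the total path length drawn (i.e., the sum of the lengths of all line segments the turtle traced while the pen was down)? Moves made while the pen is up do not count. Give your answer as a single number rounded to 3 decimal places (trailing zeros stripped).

Executing turtle program step by step:
Start: pos=(0,0), heading=0, pen down
LT 45: heading 0 -> 45
LT 296: heading 45 -> 341
FD 4: (0,0) -> (3.782,-1.302) [heading=341, draw]
BK 9: (3.782,-1.302) -> (-4.728,1.628) [heading=341, draw]
FD 16: (-4.728,1.628) -> (10.401,-3.581) [heading=341, draw]
BK 1: (10.401,-3.581) -> (9.455,-3.256) [heading=341, draw]
BK 12: (9.455,-3.256) -> (-1.891,0.651) [heading=341, draw]
LT 144: heading 341 -> 125
Final: pos=(-1.891,0.651), heading=125, 5 segment(s) drawn

Segment lengths:
  seg 1: (0,0) -> (3.782,-1.302), length = 4
  seg 2: (3.782,-1.302) -> (-4.728,1.628), length = 9
  seg 3: (-4.728,1.628) -> (10.401,-3.581), length = 16
  seg 4: (10.401,-3.581) -> (9.455,-3.256), length = 1
  seg 5: (9.455,-3.256) -> (-1.891,0.651), length = 12
Total = 42

Answer: 42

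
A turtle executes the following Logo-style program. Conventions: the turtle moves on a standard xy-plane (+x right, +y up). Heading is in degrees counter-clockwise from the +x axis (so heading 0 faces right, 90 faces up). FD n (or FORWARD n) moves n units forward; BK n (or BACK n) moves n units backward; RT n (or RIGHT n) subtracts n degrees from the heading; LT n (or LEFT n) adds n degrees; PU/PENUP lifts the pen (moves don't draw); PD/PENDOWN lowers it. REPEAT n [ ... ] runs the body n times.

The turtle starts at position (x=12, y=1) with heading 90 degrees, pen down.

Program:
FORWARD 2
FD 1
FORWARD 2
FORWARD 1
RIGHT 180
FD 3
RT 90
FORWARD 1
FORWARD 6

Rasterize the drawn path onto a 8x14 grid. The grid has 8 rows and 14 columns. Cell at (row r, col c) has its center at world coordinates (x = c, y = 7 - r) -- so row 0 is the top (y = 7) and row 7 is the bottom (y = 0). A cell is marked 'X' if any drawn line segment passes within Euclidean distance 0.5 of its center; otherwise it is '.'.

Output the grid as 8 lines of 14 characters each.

Answer: ............X.
............X.
............X.
.....XXXXXXXX.
............X.
............X.
............X.
..............

Derivation:
Segment 0: (12,1) -> (12,3)
Segment 1: (12,3) -> (12,4)
Segment 2: (12,4) -> (12,6)
Segment 3: (12,6) -> (12,7)
Segment 4: (12,7) -> (12,4)
Segment 5: (12,4) -> (11,4)
Segment 6: (11,4) -> (5,4)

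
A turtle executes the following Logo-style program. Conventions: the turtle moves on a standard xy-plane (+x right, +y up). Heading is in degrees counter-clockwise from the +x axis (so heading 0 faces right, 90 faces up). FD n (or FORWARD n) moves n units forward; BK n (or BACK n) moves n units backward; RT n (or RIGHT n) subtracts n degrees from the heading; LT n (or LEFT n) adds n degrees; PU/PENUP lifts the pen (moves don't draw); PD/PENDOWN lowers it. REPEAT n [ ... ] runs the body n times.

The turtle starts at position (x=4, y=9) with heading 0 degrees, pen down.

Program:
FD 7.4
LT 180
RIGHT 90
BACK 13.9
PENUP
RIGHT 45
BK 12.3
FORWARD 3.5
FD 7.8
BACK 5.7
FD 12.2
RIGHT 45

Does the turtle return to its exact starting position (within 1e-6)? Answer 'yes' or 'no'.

Executing turtle program step by step:
Start: pos=(4,9), heading=0, pen down
FD 7.4: (4,9) -> (11.4,9) [heading=0, draw]
LT 180: heading 0 -> 180
RT 90: heading 180 -> 90
BK 13.9: (11.4,9) -> (11.4,-4.9) [heading=90, draw]
PU: pen up
RT 45: heading 90 -> 45
BK 12.3: (11.4,-4.9) -> (2.703,-13.597) [heading=45, move]
FD 3.5: (2.703,-13.597) -> (5.177,-11.123) [heading=45, move]
FD 7.8: (5.177,-11.123) -> (10.693,-5.607) [heading=45, move]
BK 5.7: (10.693,-5.607) -> (6.662,-9.638) [heading=45, move]
FD 12.2: (6.662,-9.638) -> (15.289,-1.011) [heading=45, move]
RT 45: heading 45 -> 0
Final: pos=(15.289,-1.011), heading=0, 2 segment(s) drawn

Start position: (4, 9)
Final position: (15.289, -1.011)
Distance = 15.088; >= 1e-6 -> NOT closed

Answer: no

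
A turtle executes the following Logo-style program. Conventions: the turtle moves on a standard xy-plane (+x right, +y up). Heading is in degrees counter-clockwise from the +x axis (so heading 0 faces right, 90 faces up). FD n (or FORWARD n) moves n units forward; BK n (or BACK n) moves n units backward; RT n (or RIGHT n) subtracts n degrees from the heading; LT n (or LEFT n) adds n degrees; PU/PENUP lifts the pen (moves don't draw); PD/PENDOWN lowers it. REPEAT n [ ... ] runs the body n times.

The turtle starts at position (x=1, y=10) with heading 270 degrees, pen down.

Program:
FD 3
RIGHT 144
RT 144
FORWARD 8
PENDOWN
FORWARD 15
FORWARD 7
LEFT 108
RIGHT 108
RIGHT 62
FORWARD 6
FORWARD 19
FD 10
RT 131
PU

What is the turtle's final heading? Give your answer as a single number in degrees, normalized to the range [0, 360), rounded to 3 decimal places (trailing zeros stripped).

Executing turtle program step by step:
Start: pos=(1,10), heading=270, pen down
FD 3: (1,10) -> (1,7) [heading=270, draw]
RT 144: heading 270 -> 126
RT 144: heading 126 -> 342
FD 8: (1,7) -> (8.608,4.528) [heading=342, draw]
PD: pen down
FD 15: (8.608,4.528) -> (22.874,-0.107) [heading=342, draw]
FD 7: (22.874,-0.107) -> (29.532,-2.271) [heading=342, draw]
LT 108: heading 342 -> 90
RT 108: heading 90 -> 342
RT 62: heading 342 -> 280
FD 6: (29.532,-2.271) -> (30.574,-8.179) [heading=280, draw]
FD 19: (30.574,-8.179) -> (33.873,-26.891) [heading=280, draw]
FD 10: (33.873,-26.891) -> (35.609,-36.739) [heading=280, draw]
RT 131: heading 280 -> 149
PU: pen up
Final: pos=(35.609,-36.739), heading=149, 7 segment(s) drawn

Answer: 149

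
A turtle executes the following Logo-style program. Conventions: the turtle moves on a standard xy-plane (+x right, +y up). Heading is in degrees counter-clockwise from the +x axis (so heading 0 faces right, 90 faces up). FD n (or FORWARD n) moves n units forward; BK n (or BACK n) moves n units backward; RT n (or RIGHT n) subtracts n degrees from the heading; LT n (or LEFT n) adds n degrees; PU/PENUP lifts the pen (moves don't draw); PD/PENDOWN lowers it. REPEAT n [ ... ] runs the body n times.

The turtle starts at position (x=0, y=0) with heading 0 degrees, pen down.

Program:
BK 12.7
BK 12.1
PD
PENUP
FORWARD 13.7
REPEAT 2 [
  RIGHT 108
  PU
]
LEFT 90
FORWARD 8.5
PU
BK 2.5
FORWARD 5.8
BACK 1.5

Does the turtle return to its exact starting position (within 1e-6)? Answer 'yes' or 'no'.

Executing turtle program step by step:
Start: pos=(0,0), heading=0, pen down
BK 12.7: (0,0) -> (-12.7,0) [heading=0, draw]
BK 12.1: (-12.7,0) -> (-24.8,0) [heading=0, draw]
PD: pen down
PU: pen up
FD 13.7: (-24.8,0) -> (-11.1,0) [heading=0, move]
REPEAT 2 [
  -- iteration 1/2 --
  RT 108: heading 0 -> 252
  PU: pen up
  -- iteration 2/2 --
  RT 108: heading 252 -> 144
  PU: pen up
]
LT 90: heading 144 -> 234
FD 8.5: (-11.1,0) -> (-16.096,-6.877) [heading=234, move]
PU: pen up
BK 2.5: (-16.096,-6.877) -> (-14.627,-4.854) [heading=234, move]
FD 5.8: (-14.627,-4.854) -> (-18.036,-9.546) [heading=234, move]
BK 1.5: (-18.036,-9.546) -> (-17.154,-8.333) [heading=234, move]
Final: pos=(-17.154,-8.333), heading=234, 2 segment(s) drawn

Start position: (0, 0)
Final position: (-17.154, -8.333)
Distance = 19.071; >= 1e-6 -> NOT closed

Answer: no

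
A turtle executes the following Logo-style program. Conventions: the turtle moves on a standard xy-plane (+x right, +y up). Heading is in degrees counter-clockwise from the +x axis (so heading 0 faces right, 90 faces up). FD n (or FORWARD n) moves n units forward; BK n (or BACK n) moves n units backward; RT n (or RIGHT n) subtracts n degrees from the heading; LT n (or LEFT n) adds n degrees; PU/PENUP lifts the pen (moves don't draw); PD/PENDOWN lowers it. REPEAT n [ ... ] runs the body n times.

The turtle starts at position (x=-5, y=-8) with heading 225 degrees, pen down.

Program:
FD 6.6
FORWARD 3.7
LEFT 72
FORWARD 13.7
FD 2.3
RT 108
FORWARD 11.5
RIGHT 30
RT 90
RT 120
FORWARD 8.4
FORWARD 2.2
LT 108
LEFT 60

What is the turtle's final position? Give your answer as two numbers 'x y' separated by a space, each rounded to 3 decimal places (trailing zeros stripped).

Answer: -9.707 -39.576

Derivation:
Executing turtle program step by step:
Start: pos=(-5,-8), heading=225, pen down
FD 6.6: (-5,-8) -> (-9.667,-12.667) [heading=225, draw]
FD 3.7: (-9.667,-12.667) -> (-12.283,-15.283) [heading=225, draw]
LT 72: heading 225 -> 297
FD 13.7: (-12.283,-15.283) -> (-6.064,-27.49) [heading=297, draw]
FD 2.3: (-6.064,-27.49) -> (-5.019,-29.539) [heading=297, draw]
RT 108: heading 297 -> 189
FD 11.5: (-5.019,-29.539) -> (-16.378,-31.338) [heading=189, draw]
RT 30: heading 189 -> 159
RT 90: heading 159 -> 69
RT 120: heading 69 -> 309
FD 8.4: (-16.378,-31.338) -> (-11.091,-37.866) [heading=309, draw]
FD 2.2: (-11.091,-37.866) -> (-9.707,-39.576) [heading=309, draw]
LT 108: heading 309 -> 57
LT 60: heading 57 -> 117
Final: pos=(-9.707,-39.576), heading=117, 7 segment(s) drawn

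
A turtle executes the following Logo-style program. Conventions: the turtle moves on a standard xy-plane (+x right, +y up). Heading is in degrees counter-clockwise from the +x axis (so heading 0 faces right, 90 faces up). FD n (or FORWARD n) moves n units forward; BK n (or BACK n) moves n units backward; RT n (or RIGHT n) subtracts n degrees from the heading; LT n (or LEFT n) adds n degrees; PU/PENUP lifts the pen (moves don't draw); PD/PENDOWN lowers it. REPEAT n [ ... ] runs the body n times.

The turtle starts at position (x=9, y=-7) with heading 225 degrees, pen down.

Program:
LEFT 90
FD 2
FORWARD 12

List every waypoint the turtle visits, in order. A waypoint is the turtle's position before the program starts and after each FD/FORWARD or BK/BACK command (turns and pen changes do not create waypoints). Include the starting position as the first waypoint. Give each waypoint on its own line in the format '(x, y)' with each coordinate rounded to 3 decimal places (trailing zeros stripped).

Answer: (9, -7)
(10.414, -8.414)
(18.899, -16.899)

Derivation:
Executing turtle program step by step:
Start: pos=(9,-7), heading=225, pen down
LT 90: heading 225 -> 315
FD 2: (9,-7) -> (10.414,-8.414) [heading=315, draw]
FD 12: (10.414,-8.414) -> (18.899,-16.899) [heading=315, draw]
Final: pos=(18.899,-16.899), heading=315, 2 segment(s) drawn
Waypoints (3 total):
(9, -7)
(10.414, -8.414)
(18.899, -16.899)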